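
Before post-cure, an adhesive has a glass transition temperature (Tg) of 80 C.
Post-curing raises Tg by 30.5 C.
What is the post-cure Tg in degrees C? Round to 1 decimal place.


Tg_post = Tg_base + delta_Tg
= 80 + 30.5
= 110.5 C

110.5


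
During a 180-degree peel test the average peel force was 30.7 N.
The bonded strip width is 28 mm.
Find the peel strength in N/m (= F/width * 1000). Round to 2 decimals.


Peel strength = F/width * 1000
= 30.7 / 28 * 1000
= 1096.43 N/m

1096.43


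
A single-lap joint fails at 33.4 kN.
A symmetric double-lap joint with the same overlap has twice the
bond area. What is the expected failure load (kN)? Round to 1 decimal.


Double-lap load = 2 * 33.4 = 66.8 kN

66.8


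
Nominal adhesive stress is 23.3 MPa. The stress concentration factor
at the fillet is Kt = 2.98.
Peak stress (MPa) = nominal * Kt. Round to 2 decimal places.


Peak = 23.3 * 2.98 = 69.43 MPa

69.43


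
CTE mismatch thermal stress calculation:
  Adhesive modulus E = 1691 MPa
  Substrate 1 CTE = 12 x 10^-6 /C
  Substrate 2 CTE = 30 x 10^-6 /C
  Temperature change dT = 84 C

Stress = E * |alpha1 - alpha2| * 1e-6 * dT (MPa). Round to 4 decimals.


delta_alpha = |12 - 30| = 18 x 10^-6/C
Stress = 1691 * 18e-6 * 84
= 2.5568 MPa

2.5568


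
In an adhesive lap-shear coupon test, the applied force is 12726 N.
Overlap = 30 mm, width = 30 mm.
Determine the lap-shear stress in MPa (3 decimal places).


stress = F / (overlap * width)
= 12726 / (30 * 30)
= 14.140 MPa

14.140


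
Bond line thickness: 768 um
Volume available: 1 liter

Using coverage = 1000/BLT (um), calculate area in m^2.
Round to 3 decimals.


1 L = 1e6 mm^3, thickness = 768 um = 0.768 mm
Area = 1e6 / 0.768 mm^2 = (1e6 / 0.768) / 1e6 m^2 = 1000 / 768 m^2
= 1.302 m^2

1.302


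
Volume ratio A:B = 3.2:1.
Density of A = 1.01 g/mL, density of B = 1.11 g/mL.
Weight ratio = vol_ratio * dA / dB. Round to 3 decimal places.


Wt ratio = 3.2 * 1.01 / 1.11
= 2.912

2.912


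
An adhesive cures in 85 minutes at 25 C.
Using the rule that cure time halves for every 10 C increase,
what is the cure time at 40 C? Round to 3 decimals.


Factor = 2^((40 - 25) / 10) = 2.8284
Cure time = 85 / 2.8284
= 30.052 minutes

30.052


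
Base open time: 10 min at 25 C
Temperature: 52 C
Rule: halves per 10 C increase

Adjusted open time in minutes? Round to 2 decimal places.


Acceleration = 2^((52-25)/10) = 6.4980
Open time = 10 / 6.4980 = 1.54 min

1.54


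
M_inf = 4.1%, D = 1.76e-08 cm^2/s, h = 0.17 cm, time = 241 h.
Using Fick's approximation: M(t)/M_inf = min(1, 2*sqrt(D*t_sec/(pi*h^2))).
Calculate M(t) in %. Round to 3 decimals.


t = 867600 s
ratio = min(1, 2*sqrt(1.76e-08*867600/(pi*0.0289)))
= 0.820205
M(t) = 4.1 * 0.820205 = 3.363%

3.363


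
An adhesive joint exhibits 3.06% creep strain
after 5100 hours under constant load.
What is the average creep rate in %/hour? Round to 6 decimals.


Creep rate = strain / time
= 3.06 / 5100
= 0.000600 %/h

0.000600


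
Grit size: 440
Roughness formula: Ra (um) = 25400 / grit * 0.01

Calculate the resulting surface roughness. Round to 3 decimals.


Ra = 25400 / 440 * 0.01
= 0.577 um

0.577


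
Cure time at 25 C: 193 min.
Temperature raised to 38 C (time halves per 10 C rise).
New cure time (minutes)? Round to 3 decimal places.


Acceleration factor = 2^(13/10) = 2.4623
New time = 193 / 2.4623 = 78.382 min

78.382


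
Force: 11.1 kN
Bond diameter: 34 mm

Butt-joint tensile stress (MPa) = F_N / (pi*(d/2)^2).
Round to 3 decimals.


F_N = 11.1 * 1000 = 11100.0 N
A = pi*(17.0)^2 = 907.9203 mm^2
stress = 11100.0 / 907.9203 = 12.226 MPa

12.226


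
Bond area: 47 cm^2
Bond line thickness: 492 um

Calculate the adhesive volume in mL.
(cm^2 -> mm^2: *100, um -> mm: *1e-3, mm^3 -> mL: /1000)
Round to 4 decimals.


V = 47*100 * 492*1e-3 / 1000
= 2.3124 mL

2.3124


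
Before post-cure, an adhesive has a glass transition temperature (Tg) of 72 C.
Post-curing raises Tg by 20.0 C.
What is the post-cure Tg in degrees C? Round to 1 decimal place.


Tg_post = Tg_base + delta_Tg
= 72 + 20.0
= 92.0 C

92.0


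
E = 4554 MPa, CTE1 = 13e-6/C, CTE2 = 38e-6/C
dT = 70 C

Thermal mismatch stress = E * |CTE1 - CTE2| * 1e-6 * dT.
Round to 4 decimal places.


= 4554 * 25e-6 * 70
= 7.9695 MPa

7.9695


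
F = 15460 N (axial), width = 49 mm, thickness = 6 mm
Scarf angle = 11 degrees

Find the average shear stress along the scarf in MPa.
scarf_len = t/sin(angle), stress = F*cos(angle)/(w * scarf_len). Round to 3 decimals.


scarf_len = 6/sin(11 deg) = 31.4451
cos(11 deg) = 0.981627
stress = 15460*0.981627/(49*31.4451) = 9.849 MPa

9.849


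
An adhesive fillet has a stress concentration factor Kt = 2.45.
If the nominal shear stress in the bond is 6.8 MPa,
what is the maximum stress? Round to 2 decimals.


Max stress = 6.8 * 2.45 = 16.66 MPa

16.66


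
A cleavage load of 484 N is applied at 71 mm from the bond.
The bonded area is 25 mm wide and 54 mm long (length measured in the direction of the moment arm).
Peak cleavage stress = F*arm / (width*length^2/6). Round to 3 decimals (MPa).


Moment = 484 * 71 = 34364 N*mm
Section modulus = 25 * 2916 / 6 = 72900 / 6 mm^3
Stress = 34364 / (72900 / 6) = 206184 / 72900
= 2.828 MPa

2.828


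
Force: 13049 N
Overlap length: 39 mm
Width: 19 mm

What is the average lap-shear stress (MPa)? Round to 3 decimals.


Average shear stress = F / (overlap * width)
= 13049 / (39 * 19)
= 17.610 MPa

17.610


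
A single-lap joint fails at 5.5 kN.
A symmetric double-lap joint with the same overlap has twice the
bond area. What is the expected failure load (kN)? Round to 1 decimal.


Double-lap load = 2 * 5.5 = 11.0 kN

11.0


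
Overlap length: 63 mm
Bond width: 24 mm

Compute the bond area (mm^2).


Bond area = 63 * 24 = 1512 mm^2

1512


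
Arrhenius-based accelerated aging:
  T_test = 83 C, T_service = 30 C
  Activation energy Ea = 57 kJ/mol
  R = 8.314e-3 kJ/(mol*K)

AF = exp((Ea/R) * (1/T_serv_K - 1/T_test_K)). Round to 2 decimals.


T_test_K = 356.15, T_serv_K = 303.15
AF = exp((57/8.314e-3) * (1/303.15 - 1/356.15))
= 28.95

28.95


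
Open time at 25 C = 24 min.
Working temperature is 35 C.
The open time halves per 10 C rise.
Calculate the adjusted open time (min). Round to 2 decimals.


factor = 2^((35 - 25) / 10) = 2.0000
ot = 24 / 2.0000 = 12.00 min

12.00


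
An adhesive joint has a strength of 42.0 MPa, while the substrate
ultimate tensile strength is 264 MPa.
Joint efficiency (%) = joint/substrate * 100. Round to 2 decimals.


Efficiency = 42.0 / 264 * 100
= 15.91%

15.91


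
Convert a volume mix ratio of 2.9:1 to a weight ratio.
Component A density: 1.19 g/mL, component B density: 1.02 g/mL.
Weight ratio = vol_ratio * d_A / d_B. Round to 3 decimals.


= 2.9 * 1.19 / 1.02 = 3.383

3.383


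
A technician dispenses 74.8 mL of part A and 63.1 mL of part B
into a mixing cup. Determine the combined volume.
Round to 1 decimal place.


Combined volume = 74.8 + 63.1
= 137.9 mL

137.9


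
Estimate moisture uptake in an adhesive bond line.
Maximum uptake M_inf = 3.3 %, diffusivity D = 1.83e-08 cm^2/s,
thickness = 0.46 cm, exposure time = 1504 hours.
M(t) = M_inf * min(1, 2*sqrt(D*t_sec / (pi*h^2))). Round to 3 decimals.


Convert time: 1504 h = 5414400 s
ratio = min(1, 2*sqrt(1.83e-08*5414400/(pi*0.46^2)))
= 0.772143
M(t) = 3.3 * 0.772143 = 2.548%

2.548


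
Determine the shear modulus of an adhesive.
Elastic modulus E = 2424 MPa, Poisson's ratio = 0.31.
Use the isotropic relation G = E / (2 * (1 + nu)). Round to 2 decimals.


G = 2424 / (2*(1+0.31)) = 2424 / 2.62
= 925.19 MPa

925.19


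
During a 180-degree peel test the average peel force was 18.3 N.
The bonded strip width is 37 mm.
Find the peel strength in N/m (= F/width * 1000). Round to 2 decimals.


Peel strength = F/width * 1000
= 18.3 / 37 * 1000
= 494.59 N/m

494.59


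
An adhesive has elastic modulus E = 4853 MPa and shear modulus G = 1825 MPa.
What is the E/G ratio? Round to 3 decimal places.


E/G = 4853 / 1825 = 2.659

2.659


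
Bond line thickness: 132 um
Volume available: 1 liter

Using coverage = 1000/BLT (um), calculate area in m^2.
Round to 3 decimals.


1 L = 1e6 mm^3, thickness = 132 um = 0.132 mm
Area = 1e6 / 0.132 mm^2 = (1e6 / 0.132) / 1e6 m^2 = 1000 / 132 m^2
= 7.576 m^2

7.576


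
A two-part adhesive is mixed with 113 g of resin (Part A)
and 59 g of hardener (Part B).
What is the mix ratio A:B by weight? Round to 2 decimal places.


Mix ratio = mass_A / mass_B
= 113 / 59
= 1.92

1.92


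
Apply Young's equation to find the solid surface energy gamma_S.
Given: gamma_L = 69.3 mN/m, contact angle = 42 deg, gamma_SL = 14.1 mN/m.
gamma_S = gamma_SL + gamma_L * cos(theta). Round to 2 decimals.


theta_rad = 42 * pi/180 = 0.733038
gamma_S = 14.1 + 69.3 * cos(0.733038)
= 65.60 mN/m

65.60


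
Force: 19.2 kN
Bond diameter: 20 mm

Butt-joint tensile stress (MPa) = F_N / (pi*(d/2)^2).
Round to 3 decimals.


F_N = 19.2 * 1000 = 19200.0 N
A = pi*(10.0)^2 = 314.1593 mm^2
stress = 19200.0 / 314.1593 = 61.115 MPa

61.115


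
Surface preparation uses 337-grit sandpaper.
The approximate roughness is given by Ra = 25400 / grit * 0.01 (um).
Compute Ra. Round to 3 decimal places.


Ra = 25400 / 337 * 0.01
= 254 / 337
= 0.754 um

0.754


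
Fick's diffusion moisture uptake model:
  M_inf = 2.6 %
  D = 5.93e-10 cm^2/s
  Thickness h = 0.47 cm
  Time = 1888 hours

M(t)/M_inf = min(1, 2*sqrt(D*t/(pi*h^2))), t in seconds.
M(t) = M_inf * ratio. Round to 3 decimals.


t_sec = 1888 * 3600 = 6796800
ratio = 2*sqrt(5.93e-10*6796800/(pi*0.47^2))
= min(1, 0.152418)
= 0.152418
M(t) = 2.6 * 0.152418 = 0.396 %

0.396


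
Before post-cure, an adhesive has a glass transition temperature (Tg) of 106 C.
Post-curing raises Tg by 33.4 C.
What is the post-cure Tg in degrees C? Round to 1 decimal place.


Tg_post = Tg_base + delta_Tg
= 106 + 33.4
= 139.4 C

139.4


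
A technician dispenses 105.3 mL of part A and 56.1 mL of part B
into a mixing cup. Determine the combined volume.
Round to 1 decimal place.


Combined volume = 105.3 + 56.1
= 161.4 mL

161.4


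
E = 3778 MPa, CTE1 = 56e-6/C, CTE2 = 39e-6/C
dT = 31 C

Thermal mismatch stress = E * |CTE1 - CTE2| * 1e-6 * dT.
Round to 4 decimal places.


= 3778 * 17e-6 * 31
= 1.9910 MPa

1.9910


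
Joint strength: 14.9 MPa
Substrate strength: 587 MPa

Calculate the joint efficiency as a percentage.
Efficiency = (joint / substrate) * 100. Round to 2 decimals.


Efficiency = (14.9 / 587) * 100 = 2.54%

2.54


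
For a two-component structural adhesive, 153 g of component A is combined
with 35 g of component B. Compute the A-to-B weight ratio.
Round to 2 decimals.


Weight ratio A:B = 153 / 35
= 4.37

4.37


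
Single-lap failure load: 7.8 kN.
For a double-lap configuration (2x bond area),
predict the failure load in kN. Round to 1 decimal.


Failure load = 7.8 * 2 = 15.6 kN

15.6


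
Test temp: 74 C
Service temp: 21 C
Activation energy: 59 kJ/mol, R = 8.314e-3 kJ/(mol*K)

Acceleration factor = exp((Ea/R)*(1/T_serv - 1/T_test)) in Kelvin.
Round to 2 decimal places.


AF = exp((59/0.008314)*(1/294.15 - 1/347.15))
= 39.78

39.78


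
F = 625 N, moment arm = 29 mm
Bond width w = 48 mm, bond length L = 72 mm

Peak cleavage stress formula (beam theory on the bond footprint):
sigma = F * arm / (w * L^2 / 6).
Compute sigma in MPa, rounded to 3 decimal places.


sigma = (625 * 29) / (48 * 5184 / 6)
= 18125 * 6 / 248832
= 108750 / 248832
= 0.437 MPa

0.437


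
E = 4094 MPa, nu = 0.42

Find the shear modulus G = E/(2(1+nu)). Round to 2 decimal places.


G = 4094 / (2 * 1.42)
= 1441.55 MPa

1441.55


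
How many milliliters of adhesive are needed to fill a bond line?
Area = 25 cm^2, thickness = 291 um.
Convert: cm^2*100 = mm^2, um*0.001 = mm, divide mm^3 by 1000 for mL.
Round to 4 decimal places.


= (25 * 100) * (291 * 0.001) / 1000
= 0.7275 mL

0.7275


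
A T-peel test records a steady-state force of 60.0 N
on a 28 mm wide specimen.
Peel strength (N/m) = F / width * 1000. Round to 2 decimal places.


Peel strength = 60.0 / 28 * 1000
= 2142.86 N/m

2142.86


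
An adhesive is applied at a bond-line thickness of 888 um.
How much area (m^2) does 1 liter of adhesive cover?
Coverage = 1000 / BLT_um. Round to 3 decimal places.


Coverage = 1000 / 888 = 1.126 m^2

1.126


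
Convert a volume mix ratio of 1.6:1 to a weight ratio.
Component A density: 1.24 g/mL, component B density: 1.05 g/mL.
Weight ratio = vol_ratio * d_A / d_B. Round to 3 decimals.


= 1.6 * 1.24 / 1.05 = 1.890

1.890


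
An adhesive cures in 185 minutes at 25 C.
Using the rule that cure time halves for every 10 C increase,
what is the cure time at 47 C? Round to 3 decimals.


Factor = 2^((47 - 25) / 10) = 4.5948
Cure time = 185 / 4.5948
= 40.263 minutes

40.263


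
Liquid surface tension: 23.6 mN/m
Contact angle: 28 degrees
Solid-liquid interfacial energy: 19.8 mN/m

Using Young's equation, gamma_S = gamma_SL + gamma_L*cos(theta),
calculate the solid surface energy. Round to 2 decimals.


gamma_S = 19.8 + 23.6 * cos(28)
= 40.64 mN/m

40.64


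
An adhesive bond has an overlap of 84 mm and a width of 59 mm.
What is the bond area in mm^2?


Bond area = overlap * width
= 84 * 59
= 4956 mm^2

4956


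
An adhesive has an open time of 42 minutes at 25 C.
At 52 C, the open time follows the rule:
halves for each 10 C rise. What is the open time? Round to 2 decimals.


Factor = 2^((52-25)/10) = 6.4980
Open time = 42 / 6.4980 = 6.46 min

6.46


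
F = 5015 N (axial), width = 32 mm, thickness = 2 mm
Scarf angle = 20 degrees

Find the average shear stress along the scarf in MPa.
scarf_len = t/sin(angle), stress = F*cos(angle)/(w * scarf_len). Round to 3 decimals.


scarf_len = 2/sin(20 deg) = 5.8476
cos(20 deg) = 0.939693
stress = 5015*0.939693/(32*5.8476) = 25.184 MPa

25.184


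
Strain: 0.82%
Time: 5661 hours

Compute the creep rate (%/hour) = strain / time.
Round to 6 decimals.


Creep rate = 0.82 / 5661
= 0.000145 %/h

0.000145


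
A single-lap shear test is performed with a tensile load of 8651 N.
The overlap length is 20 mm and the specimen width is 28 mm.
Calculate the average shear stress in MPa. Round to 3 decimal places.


Shear stress = F / (overlap * width)
= 8651 / (20 * 28)
= 8651 / 560
= 15.448 MPa

15.448


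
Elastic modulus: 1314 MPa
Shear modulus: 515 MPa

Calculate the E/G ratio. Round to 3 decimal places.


E / G = 1314 / 515 = 2.551

2.551


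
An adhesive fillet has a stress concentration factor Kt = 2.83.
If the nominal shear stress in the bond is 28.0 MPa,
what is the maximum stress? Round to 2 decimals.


Max stress = 28.0 * 2.83 = 79.24 MPa

79.24


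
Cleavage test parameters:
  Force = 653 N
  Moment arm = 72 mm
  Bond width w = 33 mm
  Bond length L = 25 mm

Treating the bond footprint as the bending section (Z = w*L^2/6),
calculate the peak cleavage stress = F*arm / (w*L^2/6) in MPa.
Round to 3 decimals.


M = 653 * 72 = 47016 N*mm
Z = 33 * 25^2 / 6 = 20625 / 6 mm^3
sigma = M / Z = 6 * 47016 / 20625 = 282096 / 20625
= 13.677 MPa

13.677


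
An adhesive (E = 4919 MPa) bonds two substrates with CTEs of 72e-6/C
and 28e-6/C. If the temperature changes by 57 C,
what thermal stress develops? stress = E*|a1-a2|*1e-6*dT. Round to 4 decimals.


Stress = 4919 * |72 - 28| * 1e-6 * 57
= 12.3369 MPa

12.3369


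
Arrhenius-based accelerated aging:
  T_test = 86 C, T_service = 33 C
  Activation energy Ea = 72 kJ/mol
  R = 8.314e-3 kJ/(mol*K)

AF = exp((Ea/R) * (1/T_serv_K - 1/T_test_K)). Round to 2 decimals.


T_test_K = 359.15, T_serv_K = 306.15
AF = exp((72/8.314e-3) * (1/306.15 - 1/359.15))
= 65.00

65.00


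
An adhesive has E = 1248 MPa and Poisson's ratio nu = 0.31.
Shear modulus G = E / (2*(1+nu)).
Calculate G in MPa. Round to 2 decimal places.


G = 1248 / (2*(1+0.31))
= 1248 / 2.62
= 476.34 MPa

476.34


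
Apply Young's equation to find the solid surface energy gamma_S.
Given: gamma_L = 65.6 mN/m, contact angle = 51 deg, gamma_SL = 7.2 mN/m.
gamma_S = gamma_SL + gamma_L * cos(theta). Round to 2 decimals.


theta_rad = 51 * pi/180 = 0.890118
gamma_S = 7.2 + 65.6 * cos(0.890118)
= 48.48 mN/m

48.48


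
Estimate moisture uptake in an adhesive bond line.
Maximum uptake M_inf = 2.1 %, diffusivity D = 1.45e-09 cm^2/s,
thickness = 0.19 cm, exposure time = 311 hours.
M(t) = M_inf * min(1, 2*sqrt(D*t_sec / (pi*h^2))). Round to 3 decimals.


Convert time: 311 h = 1119600 s
ratio = min(1, 2*sqrt(1.45e-09*1119600/(pi*0.19^2)))
= 0.239286
M(t) = 2.1 * 0.239286 = 0.503%

0.503


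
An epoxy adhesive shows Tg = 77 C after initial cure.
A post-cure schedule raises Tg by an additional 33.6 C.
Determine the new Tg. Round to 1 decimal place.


New Tg = 77 + 33.6
= 110.6 C

110.6


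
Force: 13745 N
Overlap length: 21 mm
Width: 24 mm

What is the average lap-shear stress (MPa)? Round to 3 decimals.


Average shear stress = F / (overlap * width)
= 13745 / (21 * 24)
= 27.272 MPa

27.272


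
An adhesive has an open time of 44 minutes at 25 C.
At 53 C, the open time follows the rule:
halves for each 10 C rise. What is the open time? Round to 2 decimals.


Factor = 2^((53-25)/10) = 6.9644
Open time = 44 / 6.9644 = 6.32 min

6.32


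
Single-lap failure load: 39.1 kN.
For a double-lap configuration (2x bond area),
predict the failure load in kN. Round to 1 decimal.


Failure load = 39.1 * 2 = 78.2 kN

78.2


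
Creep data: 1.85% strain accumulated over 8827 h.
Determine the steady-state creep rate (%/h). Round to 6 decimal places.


Rate = 1.85 / 8827 = 0.000210 %/h

0.000210


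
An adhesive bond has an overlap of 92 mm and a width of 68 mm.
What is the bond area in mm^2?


Bond area = overlap * width
= 92 * 68
= 6256 mm^2

6256


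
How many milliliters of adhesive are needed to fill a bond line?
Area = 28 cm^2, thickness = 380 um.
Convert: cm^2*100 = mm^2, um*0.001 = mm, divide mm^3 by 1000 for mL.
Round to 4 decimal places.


= (28 * 100) * (380 * 0.001) / 1000
= 1.0640 mL

1.0640


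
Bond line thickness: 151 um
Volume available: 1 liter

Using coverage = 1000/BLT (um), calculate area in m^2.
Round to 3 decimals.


1 L = 1e6 mm^3, thickness = 151 um = 0.151 mm
Area = 1e6 / 0.151 mm^2 = (1e6 / 0.151) / 1e6 m^2 = 1000 / 151 m^2
= 6.623 m^2

6.623


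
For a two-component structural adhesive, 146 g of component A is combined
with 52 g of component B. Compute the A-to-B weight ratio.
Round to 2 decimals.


Weight ratio A:B = 146 / 52
= 2.81

2.81


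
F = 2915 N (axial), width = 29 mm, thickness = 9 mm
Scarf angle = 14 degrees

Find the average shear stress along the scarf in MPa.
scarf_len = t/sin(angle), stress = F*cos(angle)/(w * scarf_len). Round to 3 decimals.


scarf_len = 9/sin(14 deg) = 37.2021
cos(14 deg) = 0.970296
stress = 2915*0.970296/(29*37.2021) = 2.622 MPa

2.622


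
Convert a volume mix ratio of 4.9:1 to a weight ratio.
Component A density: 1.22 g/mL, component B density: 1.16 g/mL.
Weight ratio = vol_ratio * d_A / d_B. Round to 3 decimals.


= 4.9 * 1.22 / 1.16 = 5.153

5.153


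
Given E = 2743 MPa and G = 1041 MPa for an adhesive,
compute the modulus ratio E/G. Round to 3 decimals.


E/G ratio = 2743 / 1041 = 2.635

2.635


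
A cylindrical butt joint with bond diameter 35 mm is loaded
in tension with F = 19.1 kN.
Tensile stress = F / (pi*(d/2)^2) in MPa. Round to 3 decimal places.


Area = pi * (35/2)^2 = 962.1128 mm^2
Stress = 19.1*1000 / 962.1128
= 19.852 MPa

19.852


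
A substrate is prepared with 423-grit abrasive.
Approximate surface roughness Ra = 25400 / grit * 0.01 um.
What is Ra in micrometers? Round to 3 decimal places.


Ra = 25400 / 423 * 0.01 = 0.600 um

0.600


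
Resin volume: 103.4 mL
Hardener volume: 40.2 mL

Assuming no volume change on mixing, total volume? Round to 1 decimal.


V_total = 103.4 + 40.2 = 143.6 mL

143.6


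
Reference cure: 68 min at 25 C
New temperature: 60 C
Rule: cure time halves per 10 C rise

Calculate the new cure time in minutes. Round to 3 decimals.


factor = 2^((60-25)/10) = 11.3137
t_new = 68 / 11.3137 = 6.010 min

6.010


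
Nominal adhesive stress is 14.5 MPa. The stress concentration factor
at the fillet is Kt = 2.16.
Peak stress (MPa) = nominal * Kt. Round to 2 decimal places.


Peak = 14.5 * 2.16 = 31.32 MPa

31.32


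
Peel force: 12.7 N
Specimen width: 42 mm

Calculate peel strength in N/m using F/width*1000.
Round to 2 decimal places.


Peel strength = 12.7 / 42 * 1000 = 302.38 N/m

302.38


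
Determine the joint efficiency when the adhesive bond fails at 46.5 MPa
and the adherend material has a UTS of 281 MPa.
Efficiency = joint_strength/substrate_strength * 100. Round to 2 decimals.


Joint efficiency = 46.5 / 281 * 100
= 16.55%

16.55


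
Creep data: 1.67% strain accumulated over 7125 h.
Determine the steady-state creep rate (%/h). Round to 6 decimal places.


Rate = 1.67 / 7125 = 0.000234 %/h

0.000234


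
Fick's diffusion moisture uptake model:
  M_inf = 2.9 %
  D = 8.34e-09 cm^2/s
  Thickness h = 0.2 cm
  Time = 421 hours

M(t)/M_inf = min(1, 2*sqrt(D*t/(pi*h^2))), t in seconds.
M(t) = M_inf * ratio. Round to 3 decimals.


t_sec = 421 * 3600 = 1515600
ratio = 2*sqrt(8.34e-09*1515600/(pi*0.2^2))
= min(1, 0.634308)
= 0.634308
M(t) = 2.9 * 0.634308 = 1.839 %

1.839


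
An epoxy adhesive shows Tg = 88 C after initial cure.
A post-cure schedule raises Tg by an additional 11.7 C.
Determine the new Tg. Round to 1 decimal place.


New Tg = 88 + 11.7
= 99.7 C

99.7


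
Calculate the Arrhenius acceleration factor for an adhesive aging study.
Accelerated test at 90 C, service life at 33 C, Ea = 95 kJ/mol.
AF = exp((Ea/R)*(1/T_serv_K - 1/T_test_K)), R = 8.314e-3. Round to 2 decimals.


T_test = 363.15 K, T_serv = 306.15 K
Ea/R = 95 / 0.008314 = 11426.51
AF = exp(11426.51 * (1/306.15 - 1/363.15))
= 350.11

350.11


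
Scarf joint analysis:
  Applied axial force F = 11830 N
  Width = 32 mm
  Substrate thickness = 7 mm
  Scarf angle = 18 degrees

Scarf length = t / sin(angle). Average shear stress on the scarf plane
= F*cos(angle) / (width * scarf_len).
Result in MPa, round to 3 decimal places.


Scarf length = 7 / sin(18 deg) = 22.6525 mm
cos(18 deg) = 0.951057
Shear = 11830 * 0.951057 / (32 * 22.6525)
= 15.521 MPa

15.521


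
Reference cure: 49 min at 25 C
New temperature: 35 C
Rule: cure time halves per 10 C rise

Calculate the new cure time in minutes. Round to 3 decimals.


factor = 2^((35-25)/10) = 2.0000
t_new = 49 / 2.0000 = 24.500 min

24.500


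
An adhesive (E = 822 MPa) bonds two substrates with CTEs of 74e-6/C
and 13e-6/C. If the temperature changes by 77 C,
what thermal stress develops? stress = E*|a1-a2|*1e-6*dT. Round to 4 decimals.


Stress = 822 * |74 - 13| * 1e-6 * 77
= 3.8609 MPa

3.8609


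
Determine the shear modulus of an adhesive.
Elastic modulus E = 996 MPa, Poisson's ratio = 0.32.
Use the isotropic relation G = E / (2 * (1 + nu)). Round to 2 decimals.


G = 996 / (2*(1+0.32)) = 996 / 2.64
= 377.27 MPa

377.27


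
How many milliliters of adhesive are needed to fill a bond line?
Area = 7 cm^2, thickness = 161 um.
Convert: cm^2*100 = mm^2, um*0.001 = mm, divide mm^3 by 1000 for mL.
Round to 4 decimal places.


= (7 * 100) * (161 * 0.001) / 1000
= 0.1127 mL

0.1127


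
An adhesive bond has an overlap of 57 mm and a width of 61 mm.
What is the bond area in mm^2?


Bond area = overlap * width
= 57 * 61
= 3477 mm^2

3477


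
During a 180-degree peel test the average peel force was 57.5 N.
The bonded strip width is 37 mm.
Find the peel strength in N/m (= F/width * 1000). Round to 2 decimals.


Peel strength = F/width * 1000
= 57.5 / 37 * 1000
= 1554.05 N/m

1554.05


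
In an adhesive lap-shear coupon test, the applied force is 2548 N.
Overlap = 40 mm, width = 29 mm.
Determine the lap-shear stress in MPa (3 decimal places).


stress = F / (overlap * width)
= 2548 / (40 * 29)
= 2.197 MPa

2.197


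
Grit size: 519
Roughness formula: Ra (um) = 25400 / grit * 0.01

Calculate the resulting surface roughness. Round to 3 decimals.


Ra = 25400 / 519 * 0.01
= 0.489 um

0.489


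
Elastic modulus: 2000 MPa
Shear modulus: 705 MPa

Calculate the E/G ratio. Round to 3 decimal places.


E / G = 2000 / 705 = 2.837

2.837


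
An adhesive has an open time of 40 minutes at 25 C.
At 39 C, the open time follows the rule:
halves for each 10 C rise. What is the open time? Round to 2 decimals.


Factor = 2^((39-25)/10) = 2.6390
Open time = 40 / 2.6390 = 15.16 min

15.16


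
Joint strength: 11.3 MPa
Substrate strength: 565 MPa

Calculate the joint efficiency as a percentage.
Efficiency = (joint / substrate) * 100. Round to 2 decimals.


Efficiency = (11.3 / 565) * 100 = 2.00%

2.00


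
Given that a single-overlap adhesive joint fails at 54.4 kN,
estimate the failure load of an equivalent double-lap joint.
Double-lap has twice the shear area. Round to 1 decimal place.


Double-lap factor = 2
Expected load = 54.4 * 2 = 108.8 kN

108.8


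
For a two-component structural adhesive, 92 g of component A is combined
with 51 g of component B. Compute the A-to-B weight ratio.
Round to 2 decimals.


Weight ratio A:B = 92 / 51
= 1.80

1.80


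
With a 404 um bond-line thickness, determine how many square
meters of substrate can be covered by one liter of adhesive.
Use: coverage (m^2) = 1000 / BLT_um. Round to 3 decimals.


Coverage = 1000 / 404 = 2.475 m^2

2.475


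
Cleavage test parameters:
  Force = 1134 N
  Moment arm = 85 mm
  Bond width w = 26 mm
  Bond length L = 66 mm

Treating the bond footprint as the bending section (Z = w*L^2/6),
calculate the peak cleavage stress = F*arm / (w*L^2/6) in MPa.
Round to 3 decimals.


M = 1134 * 85 = 96390 N*mm
Z = 26 * 66^2 / 6 = 113256 / 6 mm^3
sigma = M / Z = 6 * 96390 / 113256 = 578340 / 113256
= 5.106 MPa

5.106


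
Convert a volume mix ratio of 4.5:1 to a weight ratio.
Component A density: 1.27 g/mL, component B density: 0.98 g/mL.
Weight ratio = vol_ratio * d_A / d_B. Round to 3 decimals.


= 4.5 * 1.27 / 0.98 = 5.832

5.832


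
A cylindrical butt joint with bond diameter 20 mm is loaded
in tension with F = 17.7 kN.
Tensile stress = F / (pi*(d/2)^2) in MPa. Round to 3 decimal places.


Area = pi * (20/2)^2 = 314.1593 mm^2
Stress = 17.7*1000 / 314.1593
= 56.341 MPa

56.341


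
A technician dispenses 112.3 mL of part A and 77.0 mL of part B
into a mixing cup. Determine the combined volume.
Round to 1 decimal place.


Combined volume = 112.3 + 77.0
= 189.3 mL

189.3


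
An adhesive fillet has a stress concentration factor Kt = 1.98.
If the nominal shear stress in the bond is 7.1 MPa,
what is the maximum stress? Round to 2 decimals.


Max stress = 7.1 * 1.98 = 14.06 MPa

14.06


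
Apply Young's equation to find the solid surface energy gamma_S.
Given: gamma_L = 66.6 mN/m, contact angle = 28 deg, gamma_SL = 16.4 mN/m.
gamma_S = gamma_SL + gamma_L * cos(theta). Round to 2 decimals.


theta_rad = 28 * pi/180 = 0.488692
gamma_S = 16.4 + 66.6 * cos(0.488692)
= 75.20 mN/m

75.20


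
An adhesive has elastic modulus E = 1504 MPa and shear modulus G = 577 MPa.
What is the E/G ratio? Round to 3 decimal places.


E/G = 1504 / 577 = 2.607

2.607


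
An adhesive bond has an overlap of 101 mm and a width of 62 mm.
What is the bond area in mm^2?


Bond area = overlap * width
= 101 * 62
= 6262 mm^2

6262


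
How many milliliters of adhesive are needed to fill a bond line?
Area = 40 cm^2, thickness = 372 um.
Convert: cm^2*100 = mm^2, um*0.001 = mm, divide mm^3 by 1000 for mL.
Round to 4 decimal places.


= (40 * 100) * (372 * 0.001) / 1000
= 1.4880 mL

1.4880


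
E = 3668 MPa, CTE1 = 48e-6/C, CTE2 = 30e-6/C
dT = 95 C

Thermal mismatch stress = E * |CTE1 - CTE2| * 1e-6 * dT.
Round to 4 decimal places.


= 3668 * 18e-6 * 95
= 6.2723 MPa

6.2723


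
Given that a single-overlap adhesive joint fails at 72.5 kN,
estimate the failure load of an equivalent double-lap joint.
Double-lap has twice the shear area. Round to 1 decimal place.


Double-lap factor = 2
Expected load = 72.5 * 2 = 145.0 kN

145.0


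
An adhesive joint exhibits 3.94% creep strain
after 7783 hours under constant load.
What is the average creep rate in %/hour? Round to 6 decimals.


Creep rate = strain / time
= 3.94 / 7783
= 0.000506 %/h

0.000506


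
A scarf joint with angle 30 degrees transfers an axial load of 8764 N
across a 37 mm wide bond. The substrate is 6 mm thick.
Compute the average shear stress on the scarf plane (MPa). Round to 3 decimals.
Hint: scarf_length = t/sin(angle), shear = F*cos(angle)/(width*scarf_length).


scarf_length = 6 / sin(30 deg) = 12.0000 mm
cos(30 deg) = 0.866025
shear stress = 8764 * 0.866025 / (37 * 12.0000)
= 17.094 MPa

17.094


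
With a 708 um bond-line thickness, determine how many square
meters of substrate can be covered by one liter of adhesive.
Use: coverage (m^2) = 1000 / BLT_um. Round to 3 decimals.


Coverage = 1000 / 708 = 1.412 m^2

1.412


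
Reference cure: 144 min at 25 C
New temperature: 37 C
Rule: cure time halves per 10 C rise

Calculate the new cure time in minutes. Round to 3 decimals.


factor = 2^((37-25)/10) = 2.2974
t_new = 144 / 2.2974 = 62.680 min

62.680


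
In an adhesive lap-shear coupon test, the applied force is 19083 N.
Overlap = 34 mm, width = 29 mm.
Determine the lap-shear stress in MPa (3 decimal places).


stress = F / (overlap * width)
= 19083 / (34 * 29)
= 19.354 MPa

19.354


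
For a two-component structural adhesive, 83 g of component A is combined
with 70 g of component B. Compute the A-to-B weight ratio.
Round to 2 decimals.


Weight ratio A:B = 83 / 70
= 1.19

1.19


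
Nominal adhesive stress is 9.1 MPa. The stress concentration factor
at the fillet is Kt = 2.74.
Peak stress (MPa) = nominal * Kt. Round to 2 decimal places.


Peak = 9.1 * 2.74 = 24.93 MPa

24.93


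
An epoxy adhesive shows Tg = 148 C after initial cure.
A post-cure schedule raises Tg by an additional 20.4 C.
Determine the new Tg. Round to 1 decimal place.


New Tg = 148 + 20.4
= 168.4 C

168.4


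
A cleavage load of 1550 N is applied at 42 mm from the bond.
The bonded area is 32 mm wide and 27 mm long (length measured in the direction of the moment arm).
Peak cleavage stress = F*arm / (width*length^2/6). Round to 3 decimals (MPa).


Moment = 1550 * 42 = 65100 N*mm
Section modulus = 32 * 729 / 6 = 23328 / 6 mm^3
Stress = 65100 / (23328 / 6) = 390600 / 23328
= 16.744 MPa

16.744


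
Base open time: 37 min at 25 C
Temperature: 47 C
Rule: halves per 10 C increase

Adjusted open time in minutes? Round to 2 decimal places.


Acceleration = 2^((47-25)/10) = 4.5948
Open time = 37 / 4.5948 = 8.05 min

8.05


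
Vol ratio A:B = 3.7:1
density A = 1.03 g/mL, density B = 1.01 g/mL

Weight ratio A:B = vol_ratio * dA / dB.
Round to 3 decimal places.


Weight ratio = 3.7 * 1.03 / 1.01
= 3.773

3.773


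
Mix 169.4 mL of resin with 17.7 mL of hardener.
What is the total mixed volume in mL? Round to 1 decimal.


Total = 169.4 + 17.7 = 187.1 mL

187.1


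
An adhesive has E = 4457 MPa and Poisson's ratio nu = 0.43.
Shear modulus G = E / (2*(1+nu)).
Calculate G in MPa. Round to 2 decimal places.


G = 4457 / (2*(1+0.43))
= 4457 / 2.86
= 1558.39 MPa

1558.39


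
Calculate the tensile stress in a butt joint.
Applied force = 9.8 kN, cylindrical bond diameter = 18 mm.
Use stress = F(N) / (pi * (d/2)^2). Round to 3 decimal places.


A = pi * 9.0^2 = 254.4690 mm^2
sigma = 9800.0 / 254.4690 = 38.512 MPa

38.512


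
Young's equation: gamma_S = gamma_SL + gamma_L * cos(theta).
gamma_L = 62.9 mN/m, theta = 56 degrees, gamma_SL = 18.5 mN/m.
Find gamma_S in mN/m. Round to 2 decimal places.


cos(56 deg) = 0.559193
gamma_S = 18.5 + 62.9 * 0.559193
= 53.67 mN/m

53.67


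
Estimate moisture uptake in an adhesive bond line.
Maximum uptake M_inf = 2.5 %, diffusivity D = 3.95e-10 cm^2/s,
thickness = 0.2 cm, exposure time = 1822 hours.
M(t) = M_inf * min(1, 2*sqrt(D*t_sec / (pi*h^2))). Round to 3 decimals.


Convert time: 1822 h = 6559200 s
ratio = min(1, 2*sqrt(3.95e-10*6559200/(pi*0.2^2)))
= 0.287177
M(t) = 2.5 * 0.287177 = 0.718%

0.718


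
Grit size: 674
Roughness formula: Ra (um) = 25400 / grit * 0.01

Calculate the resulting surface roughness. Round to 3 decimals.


Ra = 25400 / 674 * 0.01
= 0.377 um

0.377


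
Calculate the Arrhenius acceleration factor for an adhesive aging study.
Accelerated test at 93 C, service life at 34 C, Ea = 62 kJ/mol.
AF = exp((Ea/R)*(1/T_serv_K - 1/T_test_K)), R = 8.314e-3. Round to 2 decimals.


T_test = 366.15 K, T_serv = 307.15 K
Ea/R = 62 / 0.008314 = 7457.30
AF = exp(7457.30 * (1/307.15 - 1/366.15))
= 50.01

50.01


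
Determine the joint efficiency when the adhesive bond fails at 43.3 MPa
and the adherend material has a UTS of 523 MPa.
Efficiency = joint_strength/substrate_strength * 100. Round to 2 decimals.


Joint efficiency = 43.3 / 523 * 100
= 8.28%

8.28


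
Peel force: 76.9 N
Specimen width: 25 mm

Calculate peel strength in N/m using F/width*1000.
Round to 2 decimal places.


Peel strength = 76.9 / 25 * 1000 = 3076.00 N/m

3076.00


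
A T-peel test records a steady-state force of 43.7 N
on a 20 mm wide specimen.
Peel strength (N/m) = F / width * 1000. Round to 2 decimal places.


Peel strength = 43.7 / 20 * 1000
= 2185.00 N/m

2185.00


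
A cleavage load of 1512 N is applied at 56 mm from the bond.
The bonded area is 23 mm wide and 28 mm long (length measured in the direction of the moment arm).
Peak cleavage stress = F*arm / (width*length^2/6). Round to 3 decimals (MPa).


Moment = 1512 * 56 = 84672 N*mm
Section modulus = 23 * 784 / 6 = 18032 / 6 mm^3
Stress = 84672 / (18032 / 6) = 508032 / 18032
= 28.174 MPa

28.174


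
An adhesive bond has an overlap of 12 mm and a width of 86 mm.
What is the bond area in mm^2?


Bond area = overlap * width
= 12 * 86
= 1032 mm^2

1032


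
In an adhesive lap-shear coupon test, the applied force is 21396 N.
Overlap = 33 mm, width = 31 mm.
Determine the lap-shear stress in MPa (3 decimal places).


stress = F / (overlap * width)
= 21396 / (33 * 31)
= 20.915 MPa

20.915


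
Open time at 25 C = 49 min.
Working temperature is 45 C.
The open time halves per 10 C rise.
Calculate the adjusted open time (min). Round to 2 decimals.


factor = 2^((45 - 25) / 10) = 4.0000
ot = 49 / 4.0000 = 12.25 min

12.25


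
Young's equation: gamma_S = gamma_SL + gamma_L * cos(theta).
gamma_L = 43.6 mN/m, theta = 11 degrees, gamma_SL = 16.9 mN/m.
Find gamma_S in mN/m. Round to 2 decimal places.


cos(11 deg) = 0.981627
gamma_S = 16.9 + 43.6 * 0.981627
= 59.70 mN/m

59.70


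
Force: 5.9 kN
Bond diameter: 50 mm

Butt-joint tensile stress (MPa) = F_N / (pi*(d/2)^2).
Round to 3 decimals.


F_N = 5.9 * 1000 = 5900.0 N
A = pi*(25.0)^2 = 1963.4954 mm^2
stress = 5900.0 / 1963.4954 = 3.005 MPa

3.005


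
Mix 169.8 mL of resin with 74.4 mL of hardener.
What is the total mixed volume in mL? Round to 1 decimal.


Total = 169.8 + 74.4 = 244.2 mL

244.2


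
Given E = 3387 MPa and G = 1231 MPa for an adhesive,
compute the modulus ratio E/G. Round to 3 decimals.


E/G ratio = 3387 / 1231 = 2.751

2.751


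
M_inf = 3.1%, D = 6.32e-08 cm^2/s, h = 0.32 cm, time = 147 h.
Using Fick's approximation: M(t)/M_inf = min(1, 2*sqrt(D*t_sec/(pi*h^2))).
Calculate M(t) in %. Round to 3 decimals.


t = 529200 s
ratio = min(1, 2*sqrt(6.32e-08*529200/(pi*0.1024)))
= 0.644872
M(t) = 3.1 * 0.644872 = 1.999%

1.999


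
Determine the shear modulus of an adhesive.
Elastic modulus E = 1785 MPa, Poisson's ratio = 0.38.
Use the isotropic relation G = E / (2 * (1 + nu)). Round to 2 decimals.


G = 1785 / (2*(1+0.38)) = 1785 / 2.76
= 646.74 MPa

646.74


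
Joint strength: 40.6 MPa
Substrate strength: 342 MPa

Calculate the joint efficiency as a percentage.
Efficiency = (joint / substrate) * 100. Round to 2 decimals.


Efficiency = (40.6 / 342) * 100 = 11.87%

11.87


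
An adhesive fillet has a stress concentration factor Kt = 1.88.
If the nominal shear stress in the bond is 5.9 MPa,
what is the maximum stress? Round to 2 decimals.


Max stress = 5.9 * 1.88 = 11.09 MPa

11.09


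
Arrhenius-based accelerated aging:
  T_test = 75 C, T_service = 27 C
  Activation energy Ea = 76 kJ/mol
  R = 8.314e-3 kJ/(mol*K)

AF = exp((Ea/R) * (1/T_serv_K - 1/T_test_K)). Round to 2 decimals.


T_test_K = 348.15, T_serv_K = 300.15
AF = exp((76/8.314e-3) * (1/300.15 - 1/348.15))
= 66.62

66.62


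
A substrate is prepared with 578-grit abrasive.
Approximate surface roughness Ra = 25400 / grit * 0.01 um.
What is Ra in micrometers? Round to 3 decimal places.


Ra = 25400 / 578 * 0.01 = 0.439 um

0.439


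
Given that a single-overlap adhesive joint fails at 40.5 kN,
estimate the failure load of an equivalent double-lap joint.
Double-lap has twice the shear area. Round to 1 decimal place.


Double-lap factor = 2
Expected load = 40.5 * 2 = 81.0 kN

81.0


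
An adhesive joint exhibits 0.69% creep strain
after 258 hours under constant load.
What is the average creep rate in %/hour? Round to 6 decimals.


Creep rate = strain / time
= 0.69 / 258
= 0.002674 %/h

0.002674


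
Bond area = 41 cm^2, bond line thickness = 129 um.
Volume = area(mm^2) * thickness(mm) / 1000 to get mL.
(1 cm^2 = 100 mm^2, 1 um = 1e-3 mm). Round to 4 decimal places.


area_mm2 = 41 * 100 = 4100
blt_mm = 129 * 1e-3 = 0.129
vol_mm3 = 4100 * 0.129 = 528.9
vol_mL = 528.9 / 1000 = 0.5289 mL

0.5289


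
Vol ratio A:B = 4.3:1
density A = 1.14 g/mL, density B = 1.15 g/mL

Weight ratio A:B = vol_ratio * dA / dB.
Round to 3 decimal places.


Weight ratio = 4.3 * 1.14 / 1.15
= 4.263

4.263


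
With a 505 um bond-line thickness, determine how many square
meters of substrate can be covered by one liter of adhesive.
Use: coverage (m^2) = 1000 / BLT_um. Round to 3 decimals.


Coverage = 1000 / 505 = 1.980 m^2

1.980


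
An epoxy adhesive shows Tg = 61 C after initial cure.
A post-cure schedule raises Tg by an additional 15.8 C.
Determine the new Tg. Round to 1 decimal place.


New Tg = 61 + 15.8
= 76.8 C

76.8


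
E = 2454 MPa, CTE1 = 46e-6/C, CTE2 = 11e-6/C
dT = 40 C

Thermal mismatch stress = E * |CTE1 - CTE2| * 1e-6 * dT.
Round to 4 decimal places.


= 2454 * 35e-6 * 40
= 3.4356 MPa

3.4356


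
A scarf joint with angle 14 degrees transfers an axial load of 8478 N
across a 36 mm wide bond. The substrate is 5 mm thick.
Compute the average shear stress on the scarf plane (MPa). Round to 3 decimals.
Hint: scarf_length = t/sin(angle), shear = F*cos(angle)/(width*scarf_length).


scarf_length = 5 / sin(14 deg) = 20.6678 mm
cos(14 deg) = 0.970296
shear stress = 8478 * 0.970296 / (36 * 20.6678)
= 11.056 MPa

11.056


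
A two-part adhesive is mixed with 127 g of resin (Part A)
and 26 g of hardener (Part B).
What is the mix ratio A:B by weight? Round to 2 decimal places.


Mix ratio = mass_A / mass_B
= 127 / 26
= 4.88

4.88


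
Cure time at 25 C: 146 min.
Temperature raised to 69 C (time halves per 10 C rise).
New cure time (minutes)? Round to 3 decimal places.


Acceleration factor = 2^(44/10) = 21.1121
New time = 146 / 21.1121 = 6.915 min

6.915


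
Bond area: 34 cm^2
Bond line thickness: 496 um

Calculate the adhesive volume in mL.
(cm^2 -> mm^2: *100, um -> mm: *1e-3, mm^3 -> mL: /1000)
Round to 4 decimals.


V = 34*100 * 496*1e-3 / 1000
= 1.6864 mL

1.6864


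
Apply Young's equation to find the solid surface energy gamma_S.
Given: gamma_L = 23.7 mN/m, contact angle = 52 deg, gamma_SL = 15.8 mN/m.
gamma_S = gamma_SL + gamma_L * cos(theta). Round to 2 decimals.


theta_rad = 52 * pi/180 = 0.907571
gamma_S = 15.8 + 23.7 * cos(0.907571)
= 30.39 mN/m

30.39
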